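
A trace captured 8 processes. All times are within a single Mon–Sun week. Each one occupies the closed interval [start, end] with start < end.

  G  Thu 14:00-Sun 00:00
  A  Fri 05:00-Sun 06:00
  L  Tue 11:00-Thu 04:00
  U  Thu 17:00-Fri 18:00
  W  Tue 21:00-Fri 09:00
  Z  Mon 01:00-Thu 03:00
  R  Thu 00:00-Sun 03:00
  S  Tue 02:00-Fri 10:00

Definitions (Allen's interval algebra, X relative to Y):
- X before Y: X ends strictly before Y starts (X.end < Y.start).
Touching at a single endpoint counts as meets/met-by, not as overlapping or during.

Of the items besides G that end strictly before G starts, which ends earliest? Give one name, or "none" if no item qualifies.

Z

Target G = [Thu 14:00, Sun 00:00].
A [Fri 05:00, Sun 06:00] → overlapped-by → excluded.
L [Tue 11:00, Thu 04:00] → before → candidate.
R [Thu 00:00, Sun 03:00] → contains → excluded.
S [Tue 02:00, Fri 10:00] → overlaps → excluded.
U [Thu 17:00, Fri 18:00] → during → excluded.
W [Tue 21:00, Fri 09:00] → overlaps → excluded.
Z [Mon 01:00, Thu 03:00] → before → candidate.
Among candidates, earliest end is Thu 03:00 → Z.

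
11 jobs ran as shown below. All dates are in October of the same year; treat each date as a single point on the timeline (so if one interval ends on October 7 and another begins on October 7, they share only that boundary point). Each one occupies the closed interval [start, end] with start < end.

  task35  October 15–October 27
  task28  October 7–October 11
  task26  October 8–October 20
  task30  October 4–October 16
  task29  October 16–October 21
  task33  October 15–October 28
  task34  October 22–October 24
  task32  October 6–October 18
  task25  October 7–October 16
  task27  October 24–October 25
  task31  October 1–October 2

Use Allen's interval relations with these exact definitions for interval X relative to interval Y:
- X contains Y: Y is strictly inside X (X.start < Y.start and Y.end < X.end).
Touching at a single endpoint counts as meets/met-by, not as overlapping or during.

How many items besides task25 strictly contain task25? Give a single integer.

Target task25 = [October 7, October 16].
task26 [October 8, October 20] → overlapped-by → no.
task27 [October 24, October 25] → after → no.
task28 [October 7, October 11] → starts → no.
task29 [October 16, October 21] → met-by → no.
task30 [October 4, October 16] → finished-by → no.
task31 [October 1, October 2] → before → no.
task32 [October 6, October 18] → contains → counts.
task33 [October 15, October 28] → overlapped-by → no.
task34 [October 22, October 24] → after → no.
task35 [October 15, October 27] → overlapped-by → no.
Total: 1.

1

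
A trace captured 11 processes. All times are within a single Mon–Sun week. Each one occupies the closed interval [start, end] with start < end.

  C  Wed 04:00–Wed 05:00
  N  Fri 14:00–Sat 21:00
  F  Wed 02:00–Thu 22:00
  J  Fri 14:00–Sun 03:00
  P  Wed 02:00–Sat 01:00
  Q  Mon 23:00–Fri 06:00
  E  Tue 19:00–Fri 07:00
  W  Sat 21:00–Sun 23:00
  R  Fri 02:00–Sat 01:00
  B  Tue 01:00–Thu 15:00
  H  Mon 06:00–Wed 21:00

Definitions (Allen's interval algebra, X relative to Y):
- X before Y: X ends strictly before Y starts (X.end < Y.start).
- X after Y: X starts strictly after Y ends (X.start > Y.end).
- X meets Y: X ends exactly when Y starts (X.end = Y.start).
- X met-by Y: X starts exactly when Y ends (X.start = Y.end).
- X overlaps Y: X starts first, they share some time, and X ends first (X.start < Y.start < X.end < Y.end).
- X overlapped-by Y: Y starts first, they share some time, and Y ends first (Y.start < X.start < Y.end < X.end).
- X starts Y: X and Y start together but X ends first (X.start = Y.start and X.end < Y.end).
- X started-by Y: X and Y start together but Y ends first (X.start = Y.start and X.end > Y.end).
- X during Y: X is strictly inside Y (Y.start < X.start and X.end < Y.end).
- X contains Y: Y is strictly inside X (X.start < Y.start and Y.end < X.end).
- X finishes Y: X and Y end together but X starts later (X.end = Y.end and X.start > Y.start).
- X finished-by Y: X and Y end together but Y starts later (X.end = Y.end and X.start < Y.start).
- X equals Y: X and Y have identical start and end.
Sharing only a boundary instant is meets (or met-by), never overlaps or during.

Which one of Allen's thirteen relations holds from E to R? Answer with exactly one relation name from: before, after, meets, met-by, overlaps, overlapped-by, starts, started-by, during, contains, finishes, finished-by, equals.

E = [Tue 19:00, Fri 07:00]; R = [Fri 02:00, Sat 01:00].
Compare endpoints: E.start < R.start, E.start < R.end, E.end > R.start, E.end < R.end.
That pattern is 'overlaps'.

overlaps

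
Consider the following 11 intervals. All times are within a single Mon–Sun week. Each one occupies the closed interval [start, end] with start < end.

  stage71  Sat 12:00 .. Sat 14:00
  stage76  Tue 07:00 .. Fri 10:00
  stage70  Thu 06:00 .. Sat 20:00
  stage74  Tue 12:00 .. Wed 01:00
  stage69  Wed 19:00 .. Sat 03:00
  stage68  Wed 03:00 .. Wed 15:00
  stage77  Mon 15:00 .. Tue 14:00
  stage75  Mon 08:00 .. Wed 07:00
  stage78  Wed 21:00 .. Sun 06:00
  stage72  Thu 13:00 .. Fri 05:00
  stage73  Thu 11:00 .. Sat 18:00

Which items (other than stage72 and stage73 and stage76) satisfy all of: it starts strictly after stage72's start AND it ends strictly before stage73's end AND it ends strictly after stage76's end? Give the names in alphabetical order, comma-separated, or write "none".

stage71

Conditions: its start is strictly after stage72's start (X.start > Thu 13:00) AND its end is strictly before stage73's end (X.end < Sat 18:00) AND its end is strictly after stage76's end (X.end > Fri 10:00).
stage68: start Wed 03:00 > Thu 13:00? ✗; end Wed 15:00 < Sat 18:00? ✓; end Wed 15:00 > Fri 10:00? ✗ → no.
stage69: start Wed 19:00 > Thu 13:00? ✗; end Sat 03:00 < Sat 18:00? ✓; end Sat 03:00 > Fri 10:00? ✓ → no.
stage70: start Thu 06:00 > Thu 13:00? ✗; end Sat 20:00 < Sat 18:00? ✗; end Sat 20:00 > Fri 10:00? ✓ → no.
stage71: start Sat 12:00 > Thu 13:00? ✓; end Sat 14:00 < Sat 18:00? ✓; end Sat 14:00 > Fri 10:00? ✓ → yes.
stage74: start Tue 12:00 > Thu 13:00? ✗; end Wed 01:00 < Sat 18:00? ✓; end Wed 01:00 > Fri 10:00? ✗ → no.
stage75: start Mon 08:00 > Thu 13:00? ✗; end Wed 07:00 < Sat 18:00? ✓; end Wed 07:00 > Fri 10:00? ✗ → no.
stage77: start Mon 15:00 > Thu 13:00? ✗; end Tue 14:00 < Sat 18:00? ✓; end Tue 14:00 > Fri 10:00? ✗ → no.
stage78: start Wed 21:00 > Thu 13:00? ✗; end Sun 06:00 < Sat 18:00? ✗; end Sun 06:00 > Fri 10:00? ✓ → no.
Result: stage71.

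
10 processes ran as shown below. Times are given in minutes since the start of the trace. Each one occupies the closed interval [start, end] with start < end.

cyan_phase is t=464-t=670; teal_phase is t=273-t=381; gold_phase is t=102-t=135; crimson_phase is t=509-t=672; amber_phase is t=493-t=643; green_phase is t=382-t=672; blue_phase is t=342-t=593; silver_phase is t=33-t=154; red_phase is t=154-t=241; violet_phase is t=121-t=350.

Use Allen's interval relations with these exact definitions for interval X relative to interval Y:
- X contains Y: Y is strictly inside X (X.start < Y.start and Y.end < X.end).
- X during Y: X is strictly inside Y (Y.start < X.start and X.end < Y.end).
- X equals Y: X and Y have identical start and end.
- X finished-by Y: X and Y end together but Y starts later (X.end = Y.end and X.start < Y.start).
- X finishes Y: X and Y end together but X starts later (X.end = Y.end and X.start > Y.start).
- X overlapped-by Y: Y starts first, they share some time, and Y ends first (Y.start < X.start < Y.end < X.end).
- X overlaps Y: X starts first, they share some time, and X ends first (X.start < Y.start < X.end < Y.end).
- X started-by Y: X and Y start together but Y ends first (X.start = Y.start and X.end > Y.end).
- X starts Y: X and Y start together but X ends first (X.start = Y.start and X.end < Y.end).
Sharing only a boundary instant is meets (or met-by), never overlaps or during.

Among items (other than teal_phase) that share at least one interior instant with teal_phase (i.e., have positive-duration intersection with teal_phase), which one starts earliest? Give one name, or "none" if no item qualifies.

violet_phase

Target teal_phase = [t=273, t=381].
amber_phase [t=493, t=643] → after → excluded.
blue_phase [t=342, t=593] → overlapped-by → candidate.
crimson_phase [t=509, t=672] → after → excluded.
cyan_phase [t=464, t=670] → after → excluded.
gold_phase [t=102, t=135] → before → excluded.
green_phase [t=382, t=672] → after → excluded.
red_phase [t=154, t=241] → before → excluded.
silver_phase [t=33, t=154] → before → excluded.
violet_phase [t=121, t=350] → overlaps → candidate.
Among candidates, earliest start is t=121 → violet_phase.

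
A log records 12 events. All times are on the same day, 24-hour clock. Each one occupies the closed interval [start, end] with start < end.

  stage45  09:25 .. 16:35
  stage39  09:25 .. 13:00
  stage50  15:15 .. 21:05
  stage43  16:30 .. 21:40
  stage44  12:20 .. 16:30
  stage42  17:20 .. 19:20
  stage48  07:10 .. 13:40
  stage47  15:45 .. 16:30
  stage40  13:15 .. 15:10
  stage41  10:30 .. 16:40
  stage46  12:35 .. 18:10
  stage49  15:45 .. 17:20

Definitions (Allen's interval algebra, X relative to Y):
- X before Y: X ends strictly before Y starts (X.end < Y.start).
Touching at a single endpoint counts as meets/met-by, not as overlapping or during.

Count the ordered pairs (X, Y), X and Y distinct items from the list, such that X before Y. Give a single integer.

20

Checking all 132 ordered pairs for relation 'before'; matching pairs in alphabetical order:
(stage39, stage40): stage39 before stage40 ✓
(stage39, stage42): stage39 before stage42 ✓
(stage39, stage43): stage39 before stage43 ✓
(stage39, stage47): stage39 before stage47 ✓
(stage39, stage49): stage39 before stage49 ✓
(stage39, stage50): stage39 before stage50 ✓
(stage40, stage42): stage40 before stage42 ✓
(stage40, stage43): stage40 before stage43 ✓
(stage40, stage47): stage40 before stage47 ✓
(stage40, stage49): stage40 before stage49 ✓
(stage40, stage50): stage40 before stage50 ✓
(stage41, stage42): stage41 before stage42 ✓
(stage44, stage42): stage44 before stage42 ✓
(stage45, stage42): stage45 before stage42 ✓
(stage47, stage42): stage47 before stage42 ✓
(stage48, stage42): stage48 before stage42 ✓
(stage48, stage43): stage48 before stage43 ✓
(stage48, stage47): stage48 before stage47 ✓
(stage48, stage49): stage48 before stage49 ✓
(stage48, stage50): stage48 before stage50 ✓
Count: 20.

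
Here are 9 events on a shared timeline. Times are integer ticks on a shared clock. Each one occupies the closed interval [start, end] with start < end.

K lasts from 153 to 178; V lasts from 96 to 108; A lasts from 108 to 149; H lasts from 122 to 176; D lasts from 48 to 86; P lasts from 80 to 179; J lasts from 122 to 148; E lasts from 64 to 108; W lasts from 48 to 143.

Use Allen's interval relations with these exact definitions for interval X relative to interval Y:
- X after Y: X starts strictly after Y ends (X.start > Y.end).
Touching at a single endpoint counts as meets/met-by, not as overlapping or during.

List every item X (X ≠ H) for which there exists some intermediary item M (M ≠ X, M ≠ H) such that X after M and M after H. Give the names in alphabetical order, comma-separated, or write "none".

none

Target H = [122, 176].
Intermediaries M with M after H: none.
Union: none.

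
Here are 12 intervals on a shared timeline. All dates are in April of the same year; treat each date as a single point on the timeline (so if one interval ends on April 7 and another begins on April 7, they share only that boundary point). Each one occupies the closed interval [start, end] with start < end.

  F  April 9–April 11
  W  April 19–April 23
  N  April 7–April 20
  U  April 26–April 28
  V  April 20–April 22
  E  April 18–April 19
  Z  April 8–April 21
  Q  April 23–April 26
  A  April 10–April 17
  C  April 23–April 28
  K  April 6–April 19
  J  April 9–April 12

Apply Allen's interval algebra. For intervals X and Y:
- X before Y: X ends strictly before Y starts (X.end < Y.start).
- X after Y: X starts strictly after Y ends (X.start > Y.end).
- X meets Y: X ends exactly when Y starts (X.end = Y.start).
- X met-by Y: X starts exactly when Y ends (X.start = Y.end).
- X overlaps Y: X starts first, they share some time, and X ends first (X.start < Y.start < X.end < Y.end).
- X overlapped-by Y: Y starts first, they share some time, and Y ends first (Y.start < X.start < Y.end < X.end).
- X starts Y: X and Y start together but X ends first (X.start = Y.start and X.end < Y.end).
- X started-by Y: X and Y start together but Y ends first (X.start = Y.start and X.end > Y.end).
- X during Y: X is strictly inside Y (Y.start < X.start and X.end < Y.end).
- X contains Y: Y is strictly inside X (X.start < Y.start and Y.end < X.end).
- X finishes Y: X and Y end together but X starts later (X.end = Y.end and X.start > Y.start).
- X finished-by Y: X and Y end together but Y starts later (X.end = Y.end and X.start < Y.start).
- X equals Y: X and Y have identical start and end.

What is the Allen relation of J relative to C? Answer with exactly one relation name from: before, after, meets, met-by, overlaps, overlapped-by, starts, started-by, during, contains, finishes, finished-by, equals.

J = [April 9, April 12]; C = [April 23, April 28].
Compare endpoints: J.start < C.start, J.start < C.end, J.end < C.start, J.end < C.end.
That pattern is 'before'.

before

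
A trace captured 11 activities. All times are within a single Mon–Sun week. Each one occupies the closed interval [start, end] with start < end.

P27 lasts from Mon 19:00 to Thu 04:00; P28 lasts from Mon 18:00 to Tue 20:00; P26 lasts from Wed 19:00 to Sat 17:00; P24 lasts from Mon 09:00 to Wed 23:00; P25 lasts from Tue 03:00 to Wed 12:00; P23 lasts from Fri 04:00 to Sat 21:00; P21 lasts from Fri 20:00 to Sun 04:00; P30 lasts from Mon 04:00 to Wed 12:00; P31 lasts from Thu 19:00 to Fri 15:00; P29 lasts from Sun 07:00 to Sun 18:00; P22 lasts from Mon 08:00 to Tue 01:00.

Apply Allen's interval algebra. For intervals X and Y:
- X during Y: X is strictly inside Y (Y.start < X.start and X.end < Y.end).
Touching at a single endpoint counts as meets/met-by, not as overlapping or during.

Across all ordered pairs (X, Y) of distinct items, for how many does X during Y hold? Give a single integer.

6

Checking all 110 ordered pairs for relation 'during'; matching pairs in alphabetical order:
(P22, P30): P22 during P30 ✓
(P25, P24): P25 during P24 ✓
(P25, P27): P25 during P27 ✓
(P28, P24): P28 during P24 ✓
(P28, P30): P28 during P30 ✓
(P31, P26): P31 during P26 ✓
Count: 6.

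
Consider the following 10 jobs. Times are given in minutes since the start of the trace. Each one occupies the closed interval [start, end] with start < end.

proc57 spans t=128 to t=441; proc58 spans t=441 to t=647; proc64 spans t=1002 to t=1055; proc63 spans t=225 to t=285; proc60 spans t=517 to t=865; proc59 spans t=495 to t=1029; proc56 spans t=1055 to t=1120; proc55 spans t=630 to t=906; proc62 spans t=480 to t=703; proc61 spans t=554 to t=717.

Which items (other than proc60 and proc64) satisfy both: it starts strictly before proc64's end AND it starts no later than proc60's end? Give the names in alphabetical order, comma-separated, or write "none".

proc55, proc57, proc58, proc59, proc61, proc62, proc63

Conditions: its start is strictly before proc64's end (X.start < t=1055) AND its start is no later than proc60's end (X.start <= t=865).
proc55: start t=630 < t=1055? ✓; start t=630 <= t=865? ✓ → yes.
proc56: start t=1055 < t=1055? ✗; start t=1055 <= t=865? ✗ → no.
proc57: start t=128 < t=1055? ✓; start t=128 <= t=865? ✓ → yes.
proc58: start t=441 < t=1055? ✓; start t=441 <= t=865? ✓ → yes.
proc59: start t=495 < t=1055? ✓; start t=495 <= t=865? ✓ → yes.
proc61: start t=554 < t=1055? ✓; start t=554 <= t=865? ✓ → yes.
proc62: start t=480 < t=1055? ✓; start t=480 <= t=865? ✓ → yes.
proc63: start t=225 < t=1055? ✓; start t=225 <= t=865? ✓ → yes.
Result: proc55, proc57, proc58, proc59, proc61, proc62, proc63.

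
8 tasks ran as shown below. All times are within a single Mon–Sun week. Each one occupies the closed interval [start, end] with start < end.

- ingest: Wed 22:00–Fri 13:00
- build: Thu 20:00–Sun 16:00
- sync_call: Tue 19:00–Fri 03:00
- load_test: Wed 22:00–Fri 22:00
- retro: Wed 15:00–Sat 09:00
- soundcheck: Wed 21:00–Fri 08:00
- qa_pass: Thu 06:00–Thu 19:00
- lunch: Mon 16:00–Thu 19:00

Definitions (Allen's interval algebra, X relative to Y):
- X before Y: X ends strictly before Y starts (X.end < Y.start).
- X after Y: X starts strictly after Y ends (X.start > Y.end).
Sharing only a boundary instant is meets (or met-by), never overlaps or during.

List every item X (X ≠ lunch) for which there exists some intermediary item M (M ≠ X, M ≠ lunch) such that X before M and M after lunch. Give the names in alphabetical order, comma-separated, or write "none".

qa_pass

Target lunch = [Mon 16:00, Thu 19:00].
Intermediaries M with M after lunch: build.
Via build — items with X before build: qa_pass.
Union: qa_pass.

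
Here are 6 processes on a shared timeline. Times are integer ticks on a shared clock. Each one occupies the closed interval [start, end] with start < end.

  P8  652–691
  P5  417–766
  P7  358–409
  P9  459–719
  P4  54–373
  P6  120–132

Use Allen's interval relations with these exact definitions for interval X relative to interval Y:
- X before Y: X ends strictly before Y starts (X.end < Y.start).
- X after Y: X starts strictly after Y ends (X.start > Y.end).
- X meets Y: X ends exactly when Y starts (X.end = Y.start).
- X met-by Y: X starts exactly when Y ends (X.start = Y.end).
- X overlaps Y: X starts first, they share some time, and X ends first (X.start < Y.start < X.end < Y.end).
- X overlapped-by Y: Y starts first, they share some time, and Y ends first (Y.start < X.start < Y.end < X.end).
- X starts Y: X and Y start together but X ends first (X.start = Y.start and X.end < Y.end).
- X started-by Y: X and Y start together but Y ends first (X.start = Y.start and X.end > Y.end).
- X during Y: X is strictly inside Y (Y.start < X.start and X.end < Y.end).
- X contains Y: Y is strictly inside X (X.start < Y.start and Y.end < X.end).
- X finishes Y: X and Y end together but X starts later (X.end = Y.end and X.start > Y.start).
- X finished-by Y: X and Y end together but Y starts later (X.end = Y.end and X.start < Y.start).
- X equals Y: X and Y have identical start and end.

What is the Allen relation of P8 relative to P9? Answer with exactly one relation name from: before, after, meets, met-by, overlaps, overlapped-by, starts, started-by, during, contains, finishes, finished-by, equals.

P8 = [652, 691]; P9 = [459, 719].
Compare endpoints: P8.start > P9.start, P8.start < P9.end, P8.end > P9.start, P8.end < P9.end.
That pattern is 'during'.

during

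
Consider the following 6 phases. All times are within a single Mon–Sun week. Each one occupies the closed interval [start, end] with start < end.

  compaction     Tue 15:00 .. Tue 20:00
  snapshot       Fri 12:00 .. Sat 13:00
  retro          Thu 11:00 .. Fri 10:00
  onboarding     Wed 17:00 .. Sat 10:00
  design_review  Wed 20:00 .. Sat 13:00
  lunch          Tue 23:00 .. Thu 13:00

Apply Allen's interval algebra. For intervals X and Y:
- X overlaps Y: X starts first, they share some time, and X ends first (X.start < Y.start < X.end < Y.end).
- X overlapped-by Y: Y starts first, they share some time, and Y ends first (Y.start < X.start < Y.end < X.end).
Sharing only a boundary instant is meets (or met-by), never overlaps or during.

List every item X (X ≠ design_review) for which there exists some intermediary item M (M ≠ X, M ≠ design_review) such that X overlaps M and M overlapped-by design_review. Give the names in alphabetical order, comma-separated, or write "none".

none

Target design_review = [Wed 20:00, Sat 13:00].
Intermediaries M with M overlapped-by design_review: none.
Union: none.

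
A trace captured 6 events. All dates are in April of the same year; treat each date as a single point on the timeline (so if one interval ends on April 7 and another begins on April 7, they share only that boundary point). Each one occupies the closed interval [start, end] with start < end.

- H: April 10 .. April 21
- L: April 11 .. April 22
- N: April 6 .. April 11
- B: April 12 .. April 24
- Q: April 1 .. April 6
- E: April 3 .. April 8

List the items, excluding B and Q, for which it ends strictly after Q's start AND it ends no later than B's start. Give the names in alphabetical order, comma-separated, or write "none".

Conditions: its end is strictly after Q's start (X.end > April 1) AND its end is no later than B's start (X.end <= April 12).
E: end April 8 > April 1? ✓; end April 8 <= April 12? ✓ → yes.
H: end April 21 > April 1? ✓; end April 21 <= April 12? ✗ → no.
L: end April 22 > April 1? ✓; end April 22 <= April 12? ✗ → no.
N: end April 11 > April 1? ✓; end April 11 <= April 12? ✓ → yes.
Result: E, N.

E, N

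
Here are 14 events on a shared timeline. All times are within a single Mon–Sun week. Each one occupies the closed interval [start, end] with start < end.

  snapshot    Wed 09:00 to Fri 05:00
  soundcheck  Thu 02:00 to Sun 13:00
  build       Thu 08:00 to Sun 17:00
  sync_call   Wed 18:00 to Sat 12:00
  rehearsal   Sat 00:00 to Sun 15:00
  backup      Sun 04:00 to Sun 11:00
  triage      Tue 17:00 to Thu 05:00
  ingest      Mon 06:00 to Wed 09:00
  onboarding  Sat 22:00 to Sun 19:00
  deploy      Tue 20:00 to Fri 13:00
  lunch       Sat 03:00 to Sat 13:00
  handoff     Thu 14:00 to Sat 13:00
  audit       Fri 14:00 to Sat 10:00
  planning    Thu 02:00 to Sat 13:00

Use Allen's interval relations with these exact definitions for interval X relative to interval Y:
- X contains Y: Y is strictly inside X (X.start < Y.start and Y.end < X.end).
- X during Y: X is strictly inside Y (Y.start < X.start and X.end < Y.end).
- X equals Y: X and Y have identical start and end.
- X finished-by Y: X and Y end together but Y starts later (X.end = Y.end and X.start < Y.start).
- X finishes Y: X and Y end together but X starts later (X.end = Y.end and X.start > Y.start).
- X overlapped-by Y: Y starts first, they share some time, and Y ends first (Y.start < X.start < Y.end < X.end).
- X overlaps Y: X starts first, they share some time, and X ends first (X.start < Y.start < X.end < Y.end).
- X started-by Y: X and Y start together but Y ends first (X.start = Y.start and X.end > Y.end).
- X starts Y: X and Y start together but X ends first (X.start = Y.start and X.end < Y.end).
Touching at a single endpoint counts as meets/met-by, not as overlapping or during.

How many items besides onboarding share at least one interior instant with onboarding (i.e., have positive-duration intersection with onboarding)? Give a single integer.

4

Target onboarding = [Sat 22:00, Sun 19:00].
audit [Fri 14:00, Sat 10:00] → before → no.
backup [Sun 04:00, Sun 11:00] → during → counts.
build [Thu 08:00, Sun 17:00] → overlaps → counts.
deploy [Tue 20:00, Fri 13:00] → before → no.
handoff [Thu 14:00, Sat 13:00] → before → no.
ingest [Mon 06:00, Wed 09:00] → before → no.
lunch [Sat 03:00, Sat 13:00] → before → no.
planning [Thu 02:00, Sat 13:00] → before → no.
rehearsal [Sat 00:00, Sun 15:00] → overlaps → counts.
snapshot [Wed 09:00, Fri 05:00] → before → no.
soundcheck [Thu 02:00, Sun 13:00] → overlaps → counts.
sync_call [Wed 18:00, Sat 12:00] → before → no.
triage [Tue 17:00, Thu 05:00] → before → no.
Total: 4.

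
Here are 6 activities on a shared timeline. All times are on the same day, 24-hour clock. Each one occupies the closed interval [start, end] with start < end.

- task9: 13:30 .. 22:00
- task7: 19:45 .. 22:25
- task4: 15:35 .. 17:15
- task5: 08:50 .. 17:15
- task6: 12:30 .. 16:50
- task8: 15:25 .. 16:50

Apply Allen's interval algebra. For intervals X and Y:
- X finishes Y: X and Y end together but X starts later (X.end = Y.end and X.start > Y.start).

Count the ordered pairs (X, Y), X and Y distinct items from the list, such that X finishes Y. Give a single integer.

2

Checking all 30 ordered pairs for relation 'finishes'; matching pairs in alphabetical order:
(task4, task5): task4 finishes task5 ✓
(task8, task6): task8 finishes task6 ✓
Count: 2.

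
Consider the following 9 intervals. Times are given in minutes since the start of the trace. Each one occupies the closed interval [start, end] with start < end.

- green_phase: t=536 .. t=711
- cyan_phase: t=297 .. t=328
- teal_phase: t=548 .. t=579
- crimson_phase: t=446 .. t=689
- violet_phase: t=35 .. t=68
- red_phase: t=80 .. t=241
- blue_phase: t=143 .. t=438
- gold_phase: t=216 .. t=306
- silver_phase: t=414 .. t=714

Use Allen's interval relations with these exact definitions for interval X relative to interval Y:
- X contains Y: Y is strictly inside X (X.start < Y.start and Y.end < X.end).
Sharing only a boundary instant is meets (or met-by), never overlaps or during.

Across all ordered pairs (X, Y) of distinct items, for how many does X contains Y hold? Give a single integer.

Checking all 72 ordered pairs for relation 'contains'; matching pairs in alphabetical order:
(blue_phase, cyan_phase): blue_phase contains cyan_phase ✓
(blue_phase, gold_phase): blue_phase contains gold_phase ✓
(crimson_phase, teal_phase): crimson_phase contains teal_phase ✓
(green_phase, teal_phase): green_phase contains teal_phase ✓
(silver_phase, crimson_phase): silver_phase contains crimson_phase ✓
(silver_phase, green_phase): silver_phase contains green_phase ✓
(silver_phase, teal_phase): silver_phase contains teal_phase ✓
Count: 7.

7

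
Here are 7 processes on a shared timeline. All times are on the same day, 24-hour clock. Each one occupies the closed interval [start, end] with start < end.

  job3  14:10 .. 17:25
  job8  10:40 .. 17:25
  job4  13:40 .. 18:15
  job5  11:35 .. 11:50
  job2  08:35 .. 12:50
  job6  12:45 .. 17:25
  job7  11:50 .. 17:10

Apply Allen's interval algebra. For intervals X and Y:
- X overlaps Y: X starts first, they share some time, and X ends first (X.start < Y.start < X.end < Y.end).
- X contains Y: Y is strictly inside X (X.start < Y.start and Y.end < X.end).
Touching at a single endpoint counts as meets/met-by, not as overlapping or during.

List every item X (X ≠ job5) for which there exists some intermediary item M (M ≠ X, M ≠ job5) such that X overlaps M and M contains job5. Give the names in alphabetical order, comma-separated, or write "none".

Target job5 = [11:35, 11:50].
Intermediaries M with M contains job5: job2, job8.
Via job2 — items with X overlaps job2: none.
Via job8 — items with X overlaps job8: job2.
Union: job2.

job2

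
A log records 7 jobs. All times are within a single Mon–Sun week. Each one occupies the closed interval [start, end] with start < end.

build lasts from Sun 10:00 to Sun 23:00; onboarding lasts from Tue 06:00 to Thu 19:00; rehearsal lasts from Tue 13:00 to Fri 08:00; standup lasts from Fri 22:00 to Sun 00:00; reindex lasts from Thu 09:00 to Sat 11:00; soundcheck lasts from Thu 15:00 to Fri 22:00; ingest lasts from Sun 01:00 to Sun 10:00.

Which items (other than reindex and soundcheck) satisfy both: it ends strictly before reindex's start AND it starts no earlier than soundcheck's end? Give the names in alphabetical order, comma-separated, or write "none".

none

Conditions: its end is strictly before reindex's start (X.end < Thu 09:00) AND its start is no earlier than soundcheck's end (X.start >= Fri 22:00).
build: end Sun 23:00 < Thu 09:00? ✗; start Sun 10:00 >= Fri 22:00? ✓ → no.
ingest: end Sun 10:00 < Thu 09:00? ✗; start Sun 01:00 >= Fri 22:00? ✓ → no.
onboarding: end Thu 19:00 < Thu 09:00? ✗; start Tue 06:00 >= Fri 22:00? ✗ → no.
rehearsal: end Fri 08:00 < Thu 09:00? ✗; start Tue 13:00 >= Fri 22:00? ✗ → no.
standup: end Sun 00:00 < Thu 09:00? ✗; start Fri 22:00 >= Fri 22:00? ✓ → no.
Result: none.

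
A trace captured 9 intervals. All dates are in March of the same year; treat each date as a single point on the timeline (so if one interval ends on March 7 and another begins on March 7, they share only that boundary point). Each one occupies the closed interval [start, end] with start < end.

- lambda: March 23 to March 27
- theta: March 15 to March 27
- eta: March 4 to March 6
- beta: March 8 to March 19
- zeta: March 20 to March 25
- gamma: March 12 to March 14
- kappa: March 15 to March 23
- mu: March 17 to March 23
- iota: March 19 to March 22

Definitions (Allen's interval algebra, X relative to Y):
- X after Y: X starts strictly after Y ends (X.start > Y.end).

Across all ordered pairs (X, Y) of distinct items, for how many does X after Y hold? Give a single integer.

17

Checking all 72 ordered pairs for relation 'after'; matching pairs in alphabetical order:
(beta, eta): beta after eta ✓
(gamma, eta): gamma after eta ✓
(iota, eta): iota after eta ✓
(iota, gamma): iota after gamma ✓
(kappa, eta): kappa after eta ✓
(kappa, gamma): kappa after gamma ✓
(lambda, beta): lambda after beta ✓
(lambda, eta): lambda after eta ✓
(lambda, gamma): lambda after gamma ✓
(lambda, iota): lambda after iota ✓
(mu, eta): mu after eta ✓
(mu, gamma): mu after gamma ✓
(theta, eta): theta after eta ✓
(theta, gamma): theta after gamma ✓
(zeta, beta): zeta after beta ✓
(zeta, eta): zeta after eta ✓
(zeta, gamma): zeta after gamma ✓
Count: 17.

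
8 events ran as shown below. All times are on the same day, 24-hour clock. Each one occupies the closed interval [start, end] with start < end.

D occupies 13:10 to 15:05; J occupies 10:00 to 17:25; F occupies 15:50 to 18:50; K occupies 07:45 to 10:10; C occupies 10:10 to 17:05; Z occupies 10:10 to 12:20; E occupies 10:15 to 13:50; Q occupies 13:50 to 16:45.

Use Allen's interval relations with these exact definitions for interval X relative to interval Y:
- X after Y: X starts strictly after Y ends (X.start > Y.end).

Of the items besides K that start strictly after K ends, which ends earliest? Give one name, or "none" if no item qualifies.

Target K = [07:45, 10:10].
C [10:10, 17:05] → met-by → excluded.
D [13:10, 15:05] → after → candidate.
E [10:15, 13:50] → after → candidate.
F [15:50, 18:50] → after → candidate.
J [10:00, 17:25] → overlapped-by → excluded.
Q [13:50, 16:45] → after → candidate.
Z [10:10, 12:20] → met-by → excluded.
Among candidates, earliest end is 13:50 → E.

E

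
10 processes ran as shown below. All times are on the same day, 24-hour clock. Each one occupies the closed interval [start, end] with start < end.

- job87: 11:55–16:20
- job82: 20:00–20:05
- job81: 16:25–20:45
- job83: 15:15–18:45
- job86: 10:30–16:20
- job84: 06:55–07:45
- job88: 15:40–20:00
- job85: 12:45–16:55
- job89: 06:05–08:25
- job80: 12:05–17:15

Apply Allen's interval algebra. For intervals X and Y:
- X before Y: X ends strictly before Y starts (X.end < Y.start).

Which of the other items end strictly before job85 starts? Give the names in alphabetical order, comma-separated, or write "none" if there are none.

job84, job89

Target job85 = [12:45, 16:55].
job80 [12:05, 17:15] → contains → no.
job81 [16:25, 20:45] → overlapped-by → no.
job82 [20:00, 20:05] → after → no.
job83 [15:15, 18:45] → overlapped-by → no.
job84 [06:55, 07:45] → before → yes.
job86 [10:30, 16:20] → overlaps → no.
job87 [11:55, 16:20] → overlaps → no.
job88 [15:40, 20:00] → overlapped-by → no.
job89 [06:05, 08:25] → before → yes.
Result: job84, job89.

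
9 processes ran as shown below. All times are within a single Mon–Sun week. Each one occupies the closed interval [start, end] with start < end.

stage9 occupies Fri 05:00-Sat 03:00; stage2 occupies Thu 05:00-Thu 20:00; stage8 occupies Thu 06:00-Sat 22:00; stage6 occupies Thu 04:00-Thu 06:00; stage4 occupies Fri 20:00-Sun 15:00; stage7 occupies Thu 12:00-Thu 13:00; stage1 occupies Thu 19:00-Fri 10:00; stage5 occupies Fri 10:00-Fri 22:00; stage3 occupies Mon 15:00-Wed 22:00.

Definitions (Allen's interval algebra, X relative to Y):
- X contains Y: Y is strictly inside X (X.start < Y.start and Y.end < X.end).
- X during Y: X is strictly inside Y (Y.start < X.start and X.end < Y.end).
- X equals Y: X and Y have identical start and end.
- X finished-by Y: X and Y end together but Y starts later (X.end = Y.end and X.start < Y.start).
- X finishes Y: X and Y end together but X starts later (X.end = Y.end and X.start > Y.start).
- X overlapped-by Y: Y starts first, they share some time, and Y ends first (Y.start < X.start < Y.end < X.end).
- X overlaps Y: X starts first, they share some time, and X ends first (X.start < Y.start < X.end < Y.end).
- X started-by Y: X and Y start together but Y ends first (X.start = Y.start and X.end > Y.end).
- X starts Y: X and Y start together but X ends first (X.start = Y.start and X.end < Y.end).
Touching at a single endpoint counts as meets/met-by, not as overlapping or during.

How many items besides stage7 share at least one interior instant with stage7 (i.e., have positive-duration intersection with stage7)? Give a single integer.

2

Target stage7 = [Thu 12:00, Thu 13:00].
stage1 [Thu 19:00, Fri 10:00] → after → no.
stage2 [Thu 05:00, Thu 20:00] → contains → counts.
stage3 [Mon 15:00, Wed 22:00] → before → no.
stage4 [Fri 20:00, Sun 15:00] → after → no.
stage5 [Fri 10:00, Fri 22:00] → after → no.
stage6 [Thu 04:00, Thu 06:00] → before → no.
stage8 [Thu 06:00, Sat 22:00] → contains → counts.
stage9 [Fri 05:00, Sat 03:00] → after → no.
Total: 2.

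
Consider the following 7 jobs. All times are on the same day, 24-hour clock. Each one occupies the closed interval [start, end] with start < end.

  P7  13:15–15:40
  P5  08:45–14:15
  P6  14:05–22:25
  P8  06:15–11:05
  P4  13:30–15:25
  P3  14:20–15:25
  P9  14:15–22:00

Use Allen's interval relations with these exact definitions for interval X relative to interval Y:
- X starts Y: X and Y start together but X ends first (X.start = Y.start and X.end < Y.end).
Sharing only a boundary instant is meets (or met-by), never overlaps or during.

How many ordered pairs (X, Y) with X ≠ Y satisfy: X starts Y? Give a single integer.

0

Checking all 42 ordered pairs for relation 'starts'; matching pairs in alphabetical order:
No pair satisfies it.
Count: 0.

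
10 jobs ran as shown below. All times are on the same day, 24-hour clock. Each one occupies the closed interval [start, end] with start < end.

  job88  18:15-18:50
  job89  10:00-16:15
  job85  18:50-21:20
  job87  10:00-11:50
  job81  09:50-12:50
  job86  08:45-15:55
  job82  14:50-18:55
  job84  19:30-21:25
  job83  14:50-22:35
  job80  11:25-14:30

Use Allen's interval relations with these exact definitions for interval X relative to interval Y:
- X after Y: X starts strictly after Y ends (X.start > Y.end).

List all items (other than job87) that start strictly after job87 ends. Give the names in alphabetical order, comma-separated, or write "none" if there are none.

Target job87 = [10:00, 11:50].
job80 [11:25, 14:30] → overlapped-by → no.
job81 [09:50, 12:50] → contains → no.
job82 [14:50, 18:55] → after → yes.
job83 [14:50, 22:35] → after → yes.
job84 [19:30, 21:25] → after → yes.
job85 [18:50, 21:20] → after → yes.
job86 [08:45, 15:55] → contains → no.
job88 [18:15, 18:50] → after → yes.
job89 [10:00, 16:15] → started-by → no.
Result: job82, job83, job84, job85, job88.

job82, job83, job84, job85, job88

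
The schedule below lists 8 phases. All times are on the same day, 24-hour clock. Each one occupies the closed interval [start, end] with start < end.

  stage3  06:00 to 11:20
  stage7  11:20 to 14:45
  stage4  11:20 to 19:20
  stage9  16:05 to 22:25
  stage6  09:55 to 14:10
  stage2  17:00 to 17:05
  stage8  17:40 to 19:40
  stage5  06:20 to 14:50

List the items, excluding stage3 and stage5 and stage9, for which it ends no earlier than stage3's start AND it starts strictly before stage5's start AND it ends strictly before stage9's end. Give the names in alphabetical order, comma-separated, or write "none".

Conditions: its end is no earlier than stage3's start (X.end >= 06:00) AND its start is strictly before stage5's start (X.start < 06:20) AND its end is strictly before stage9's end (X.end < 22:25).
stage2: end 17:05 >= 06:00? ✓; start 17:00 < 06:20? ✗; end 17:05 < 22:25? ✓ → no.
stage4: end 19:20 >= 06:00? ✓; start 11:20 < 06:20? ✗; end 19:20 < 22:25? ✓ → no.
stage6: end 14:10 >= 06:00? ✓; start 09:55 < 06:20? ✗; end 14:10 < 22:25? ✓ → no.
stage7: end 14:45 >= 06:00? ✓; start 11:20 < 06:20? ✗; end 14:45 < 22:25? ✓ → no.
stage8: end 19:40 >= 06:00? ✓; start 17:40 < 06:20? ✗; end 19:40 < 22:25? ✓ → no.
Result: none.

none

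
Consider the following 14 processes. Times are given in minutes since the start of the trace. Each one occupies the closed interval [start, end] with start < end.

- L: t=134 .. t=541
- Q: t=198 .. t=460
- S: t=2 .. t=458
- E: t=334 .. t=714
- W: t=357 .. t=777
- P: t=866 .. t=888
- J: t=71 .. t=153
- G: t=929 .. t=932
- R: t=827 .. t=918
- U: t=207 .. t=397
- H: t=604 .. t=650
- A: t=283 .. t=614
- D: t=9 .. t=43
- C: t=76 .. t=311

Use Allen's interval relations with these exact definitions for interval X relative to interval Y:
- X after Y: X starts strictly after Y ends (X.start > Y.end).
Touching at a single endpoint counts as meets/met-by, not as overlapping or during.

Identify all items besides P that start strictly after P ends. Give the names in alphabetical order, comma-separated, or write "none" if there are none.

Target P = [t=866, t=888].
A [t=283, t=614] → before → no.
C [t=76, t=311] → before → no.
D [t=9, t=43] → before → no.
E [t=334, t=714] → before → no.
G [t=929, t=932] → after → yes.
H [t=604, t=650] → before → no.
J [t=71, t=153] → before → no.
L [t=134, t=541] → before → no.
Q [t=198, t=460] → before → no.
R [t=827, t=918] → contains → no.
S [t=2, t=458] → before → no.
U [t=207, t=397] → before → no.
W [t=357, t=777] → before → no.
Result: G.

G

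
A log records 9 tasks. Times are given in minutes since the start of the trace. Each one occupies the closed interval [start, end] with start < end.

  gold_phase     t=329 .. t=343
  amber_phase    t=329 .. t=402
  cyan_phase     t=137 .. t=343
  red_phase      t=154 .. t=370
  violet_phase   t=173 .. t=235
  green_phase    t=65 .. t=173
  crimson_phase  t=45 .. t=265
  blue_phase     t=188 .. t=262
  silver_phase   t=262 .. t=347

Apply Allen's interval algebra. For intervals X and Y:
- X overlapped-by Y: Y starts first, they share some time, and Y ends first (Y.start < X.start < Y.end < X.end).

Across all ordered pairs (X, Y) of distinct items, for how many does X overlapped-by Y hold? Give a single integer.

11

Checking all 72 ordered pairs for relation 'overlapped-by'; matching pairs in alphabetical order:
(amber_phase, cyan_phase): amber_phase overlapped-by cyan_phase ✓
(amber_phase, red_phase): amber_phase overlapped-by red_phase ✓
(amber_phase, silver_phase): amber_phase overlapped-by silver_phase ✓
(blue_phase, violet_phase): blue_phase overlapped-by violet_phase ✓
(cyan_phase, crimson_phase): cyan_phase overlapped-by crimson_phase ✓
(cyan_phase, green_phase): cyan_phase overlapped-by green_phase ✓
(red_phase, crimson_phase): red_phase overlapped-by crimson_phase ✓
(red_phase, cyan_phase): red_phase overlapped-by cyan_phase ✓
(red_phase, green_phase): red_phase overlapped-by green_phase ✓
(silver_phase, crimson_phase): silver_phase overlapped-by crimson_phase ✓
(silver_phase, cyan_phase): silver_phase overlapped-by cyan_phase ✓
Count: 11.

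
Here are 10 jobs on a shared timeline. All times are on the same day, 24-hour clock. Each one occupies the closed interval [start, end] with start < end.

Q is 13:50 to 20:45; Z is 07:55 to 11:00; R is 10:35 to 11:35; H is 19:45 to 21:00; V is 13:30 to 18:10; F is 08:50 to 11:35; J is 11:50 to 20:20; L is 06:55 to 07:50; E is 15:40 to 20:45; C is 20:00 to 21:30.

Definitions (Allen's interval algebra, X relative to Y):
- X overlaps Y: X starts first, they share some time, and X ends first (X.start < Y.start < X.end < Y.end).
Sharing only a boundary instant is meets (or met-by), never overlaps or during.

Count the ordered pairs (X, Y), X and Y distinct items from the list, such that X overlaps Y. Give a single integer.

13

Checking all 90 ordered pairs for relation 'overlaps'; matching pairs in alphabetical order:
(E, C): E overlaps C ✓
(E, H): E overlaps H ✓
(H, C): H overlaps C ✓
(J, C): J overlaps C ✓
(J, E): J overlaps E ✓
(J, H): J overlaps H ✓
(J, Q): J overlaps Q ✓
(Q, C): Q overlaps C ✓
(Q, H): Q overlaps H ✓
(V, E): V overlaps E ✓
(V, Q): V overlaps Q ✓
(Z, F): Z overlaps F ✓
(Z, R): Z overlaps R ✓
Count: 13.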